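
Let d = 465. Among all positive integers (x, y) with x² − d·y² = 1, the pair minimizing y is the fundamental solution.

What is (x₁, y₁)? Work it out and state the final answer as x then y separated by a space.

√465 → a₀=21, period (1,1,3,2,2,2,3,1,1,42); ℓ=10 even so k=9
i=0: a=21 ⇒ p=21, q=1
i=1: a=1 ⇒ p=22, q=1
…
i=3: a=3 ⇒ p=151, q=7
…
i=5: a=2 ⇒ p=841, q=39
i=6: a=2 ⇒ p=2027, q=94
…
i=8: a=1 ⇒ p=8949, q=415
i=9: a=1 ⇒ p=15871, q=736
→ (15871, 736).  Check: 15871²=251888641, 465·736²=251888640, difference 1.

15871 736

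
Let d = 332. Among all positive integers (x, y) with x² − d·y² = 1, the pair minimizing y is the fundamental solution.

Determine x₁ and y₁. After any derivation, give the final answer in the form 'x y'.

13447 738

√332 → a₀=18, period (4,1,1,8,1,1,4,36); ℓ=8 even so k=7
a_0=18:  p_0=18·1+0=18,  q_0=18·0+1=1
…
a_6=1:  p_6=1·1567+1403=2970,  q_6=1·86+77=163
a_7=4:  p_7=4·2970+1567=13447,  q_7=4·163+86=738
fundamental: x₁=13447, y₁=738  (since 180821809 − 332·544644 = 1)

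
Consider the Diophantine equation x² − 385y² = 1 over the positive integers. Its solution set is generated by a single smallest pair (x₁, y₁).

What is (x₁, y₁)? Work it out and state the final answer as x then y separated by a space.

√385 = [19; 1,1,1,1,1,…,1,1,38, …], period ℓ=16 (even) → k=15
a_0=19:  p_0=19·1+0=19,  q_0=19·0+1=1
…
a_4=1:  p_4=1·59+39=98,  q_4=1·3+2=5
…
a_6=3:  p_6=3·157+98=569,  q_6=3·8+5=29
…
a_9=1:  p_9=1·2021+726=2747,  q_9=1·103+37=140
…
a_11=1:  p_11=1·10262+2747=13009,  q_11=1·523+140=663
a_12=1:  p_12=1·13009+10262=23271,  q_12=1·663+523=1186
a_13=1:  p_13=1·23271+13009=36280,  q_13=1·1186+663=1849
a_14=1:  p_14=1·36280+23271=59551,  q_14=1·1849+1186=3035
a_15=1:  p_15=1·59551+36280=95831,  q_15=1·3035+1849=4884
→ (95831, 4884).  Check: 95831²=9183580561, 385·4884²=9183580560, difference 1.

95831 4884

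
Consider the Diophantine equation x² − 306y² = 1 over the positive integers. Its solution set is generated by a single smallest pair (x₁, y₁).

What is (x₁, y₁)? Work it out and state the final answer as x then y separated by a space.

35 2

√306 = [17; 2,34, …], period ℓ=2 (even) → k=1
k=0  a_k=17  p_k/q_k = 17/1
k=1  a_k=2  p_k/q_k = 35/2
fundamental: x₁=35, y₁=2  (since 1225 − 306·4 = 1)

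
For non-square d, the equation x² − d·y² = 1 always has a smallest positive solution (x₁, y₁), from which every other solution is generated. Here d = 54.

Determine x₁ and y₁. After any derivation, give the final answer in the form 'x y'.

485 66

d=54: √d = [7; 2,1,6,1,2,14] (ℓ=6, even), read p_5/q_5
i=0: a=7 ⇒ p=7, q=1
i=1: a=2 ⇒ p=15, q=2
i=2: a=1 ⇒ p=22, q=3
…
i=4: a=1 ⇒ p=169, q=23
i=5: a=2 ⇒ p=485, q=66
(x₁, y₁) = (485, 66);  485² − 54·66² = 1 ✓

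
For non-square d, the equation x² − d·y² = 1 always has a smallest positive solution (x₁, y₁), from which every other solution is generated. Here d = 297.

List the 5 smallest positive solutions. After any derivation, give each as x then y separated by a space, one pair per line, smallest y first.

d=297: √d = [17; 4,3,1,1,2,1,1,3,4,34] (ℓ=10, even), read p_9/q_9
k=0  a_k=17  p_k/q_k = 17/1
…
k=3  a_k=1  p_k/q_k = 293/17
…
k=6  a_k=1  p_k/q_k = 1844/107
…
k=8  a_k=3  p_k/q_k = 11357/659
k=9  a_k=4  p_k/q_k = 48599/2820
→ (48599, 2820).  Check: 48599²=2361862801, 297·2820²=2361862800, difference 1.
(48599+2820√297)^2 = 4723725601 + 274098360√297
(48599+2820√297)^3 = 459136680917399 + 26641812392460√297
(48599+2820√297)^4 = 44627167107085622401 + 2589530880648228720√297
(48599+2820√297)^5 = 4337671388015371645214999 + 251697222510604722734100√297

48599 2820
4723725601 274098360
459136680917399 26641812392460
44627167107085622401 2589530880648228720
4337671388015371645214999 251697222510604722734100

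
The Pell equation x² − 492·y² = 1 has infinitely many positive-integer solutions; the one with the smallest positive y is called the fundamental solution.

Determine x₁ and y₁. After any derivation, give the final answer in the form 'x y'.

d=492: √d = [22; 5,1,1,10,1,1,5,44] (ℓ=8, even), read p_7/q_7
k=0  a_k=22  p_k/q_k = 22/1
k=1  a_k=5  p_k/q_k = 111/5
…
k=4  a_k=10  p_k/q_k = 2573/116
…
k=6  a_k=1  p_k/q_k = 5390/243
k=7  a_k=5  p_k/q_k = 29767/1342
→ (29767, 1342).  Check: 29767²=886074289, 492·1342²=886074288, difference 1.

29767 1342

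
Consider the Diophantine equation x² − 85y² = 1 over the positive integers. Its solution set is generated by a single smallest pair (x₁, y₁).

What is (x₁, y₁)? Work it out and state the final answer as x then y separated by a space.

285769 30996

[9; 4,1,1,4,18] for √85; ℓ=5 ⇒ convergent index 9
i=0: a=9 ⇒ p=9, q=1
…
i=2: a=1 ⇒ p=46, q=5
…
i=4: a=4 ⇒ p=378, q=41
…
i=6: a=4 ⇒ p=27926, q=3029
i=7: a=1 ⇒ p=34813, q=3776
i=8: a=1 ⇒ p=62739, q=6805
i=9: a=4 ⇒ p=285769, q=30996
→ (285769, 30996).  Check: 285769²=81663921361, 85·30996²=81663921360, difference 1.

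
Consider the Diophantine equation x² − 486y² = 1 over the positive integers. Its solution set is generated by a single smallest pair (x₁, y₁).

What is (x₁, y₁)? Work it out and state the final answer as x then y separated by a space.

√486 = [22; 22,44, …], period ℓ=2 (even) → k=1
k=0  a_k=22  p_k/q_k = 22/1
k=1  a_k=22  p_k/q_k = 485/22
(x₁, y₁) = (485, 22);  485² − 486·22² = 1 ✓

485 22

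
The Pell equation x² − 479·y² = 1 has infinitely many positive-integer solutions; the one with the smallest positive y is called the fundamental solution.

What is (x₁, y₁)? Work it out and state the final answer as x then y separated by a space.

√479 → a₀=21, period (1,7,1,3,2,21,2,3,1,7,1,42); ℓ=12 even so k=11
k=0  a_k=21  p_k/q_k = 21/1
k=1  a_k=1  p_k/q_k = 22/1
…
k=3  a_k=1  p_k/q_k = 197/9
…
k=7  a_k=2  p_k/q_k = 75879/3467
k=8  a_k=3  p_k/q_k = 264712/12095
…
k=10  a_k=7  p_k/q_k = 2648849/121029
k=11  a_k=1  p_k/q_k = 2989440/136591
(x₁, y₁) = (2989440, 136591);  2989440² − 479·136591² = 1 ✓

2989440 136591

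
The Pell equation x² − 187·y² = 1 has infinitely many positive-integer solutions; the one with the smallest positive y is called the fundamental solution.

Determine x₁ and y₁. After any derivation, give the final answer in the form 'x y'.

1682 123

d=187: √d = [13; 1,2,13,2,1,26] (ℓ=6, even), read p_5/q_5
i=0: a=13 ⇒ p=13, q=1
…
i=2: a=2 ⇒ p=41, q=3
i=3: a=13 ⇒ p=547, q=40
i=4: a=2 ⇒ p=1135, q=83
i=5: a=1 ⇒ p=1682, q=123
(x₁, y₁) = (1682, 123);  1682² − 187·123² = 1 ✓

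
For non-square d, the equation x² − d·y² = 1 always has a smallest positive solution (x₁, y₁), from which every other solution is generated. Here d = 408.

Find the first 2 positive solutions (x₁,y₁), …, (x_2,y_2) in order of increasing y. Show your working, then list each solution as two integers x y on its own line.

101 5
20401 1010

√408 = [20; 5,40, …], period ℓ=2 (even) → k=1
a_0=20:  p_0=20·1+0=20,  q_0=20·0+1=1
a_1=5:  p_1=5·20+1=101,  q_1=5·1+0=5
fundamental: x₁=101, y₁=5  (since 10201 − 408·25 = 1)
(101+5√408)^2 = 20401 + 1010√408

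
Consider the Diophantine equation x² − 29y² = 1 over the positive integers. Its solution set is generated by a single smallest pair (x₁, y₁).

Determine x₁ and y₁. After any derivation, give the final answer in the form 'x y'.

9801 1820

√29 = [5; 2,1,1,2,10, …], period ℓ=5 (odd) → k=9
a_0=5:  p_0=5·1+0=5,  q_0=5·0+1=1
…
a_2=1:  p_2=1·11+5=16,  q_2=1·2+1=3
a_3=1:  p_3=1·16+11=27,  q_3=1·3+2=5
…
a_5=10:  p_5=10·70+27=727,  q_5=10·13+5=135
a_6=2:  p_6=2·727+70=1524,  q_6=2·135+13=283
a_7=1:  p_7=1·1524+727=2251,  q_7=1·283+135=418
a_8=1:  p_8=1·2251+1524=3775,  q_8=1·418+283=701
a_9=2:  p_9=2·3775+2251=9801,  q_9=2·701+418=1820
fundamental: x₁=9801, y₁=1820  (since 96059601 − 29·3312400 = 1)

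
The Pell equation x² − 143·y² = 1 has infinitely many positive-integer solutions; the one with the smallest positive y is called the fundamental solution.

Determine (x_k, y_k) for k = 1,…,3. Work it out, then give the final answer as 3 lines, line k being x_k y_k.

√143 → a₀=11, period (1,22); ℓ=2 even so k=1
i=0: a=11 ⇒ p=11, q=1
i=1: a=1 ⇒ p=12, q=1
→ (12, 1).  Check: 12²=144, 143·1²=143, difference 1.
(x_2, y_2) = (12·12 + 143·1·1, 12·1 + 1·12) = (287, 24)
(x_3, y_3) = (12·287 + 143·1·24, 12·24 + 1·287) = (6876, 575)

12 1
287 24
6876 575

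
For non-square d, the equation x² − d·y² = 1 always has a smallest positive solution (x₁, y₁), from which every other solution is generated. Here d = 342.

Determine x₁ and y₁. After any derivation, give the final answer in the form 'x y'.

d=342: √d = [18; 2,36] (ℓ=2, even), read p_1/q_1
k=0  a_k=18  p_k/q_k = 18/1
k=1  a_k=2  p_k/q_k = 37/2
→ (37, 2).  Check: 37²=1369, 342·2²=1368, difference 1.

37 2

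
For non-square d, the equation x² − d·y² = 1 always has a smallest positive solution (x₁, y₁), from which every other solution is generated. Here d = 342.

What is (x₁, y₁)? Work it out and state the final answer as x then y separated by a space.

√342 = [18; 2,36, …], period ℓ=2 (even) → k=1
step 0: (18, 1)  from 18·(1,0) + (0,1)
step 1: (37, 2)  from 2·(18,1) + (1,0)
fundamental: x₁=37, y₁=2  (since 1369 − 342·4 = 1)

37 2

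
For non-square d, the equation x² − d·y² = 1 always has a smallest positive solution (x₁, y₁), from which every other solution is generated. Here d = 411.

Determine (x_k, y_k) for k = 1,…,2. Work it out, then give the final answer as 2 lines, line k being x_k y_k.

49730 2453
4946145799 243975380

[20; 3,1,1,1,19,1,1,1,3,40] for √411; ℓ=10 ⇒ convergent index 9
a_0=20:  p_0=20·1+0=20,  q_0=20·0+1=1
…
a_2=1:  p_2=1·61+20=81,  q_2=1·3+1=4
…
a_4=1:  p_4=1·142+81=223,  q_4=1·7+4=11
a_5=19:  p_5=19·223+142=4379,  q_5=19·11+7=216
a_6=1:  p_6=1·4379+223=4602,  q_6=1·216+11=227
a_7=1:  p_7=1·4602+4379=8981,  q_7=1·227+216=443
a_8=1:  p_8=1·8981+4602=13583,  q_8=1·443+227=670
a_9=3:  p_9=3·13583+8981=49730,  q_9=3·670+443=2453
(x₁, y₁) = (49730, 2453);  49730² − 411·2453² = 1 ✓
n=2: (49730,2453)∘(49730,2453) = (49730·49730+411·2453·2453, 49730·2453+2453·49730) = (4946145799,243975380)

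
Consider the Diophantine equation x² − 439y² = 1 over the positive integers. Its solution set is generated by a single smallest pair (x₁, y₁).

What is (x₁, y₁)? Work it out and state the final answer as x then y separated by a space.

440 21

√439 → a₀=20, period (1,19,1,40); ℓ=4 even so k=3
step 0: (20, 1)  from 20·(1,0) + (0,1)
…
step 2: (419, 20)  from 19·(21,1) + (20,1)
step 3: (440, 21)  from 1·(419,20) + (21,1)
(x₁, y₁) = (440, 21);  440² − 439·21² = 1 ✓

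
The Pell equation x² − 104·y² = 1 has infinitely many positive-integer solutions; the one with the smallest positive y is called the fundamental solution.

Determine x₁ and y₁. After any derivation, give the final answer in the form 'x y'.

51 5

√104 = [10; 5,20, …], period ℓ=2 (even) → k=1
step 0: (10, 1)  from 10·(1,0) + (0,1)
step 1: (51, 5)  from 5·(10,1) + (1,0)
→ (51, 5).  Check: 51²=2601, 104·5²=2600, difference 1.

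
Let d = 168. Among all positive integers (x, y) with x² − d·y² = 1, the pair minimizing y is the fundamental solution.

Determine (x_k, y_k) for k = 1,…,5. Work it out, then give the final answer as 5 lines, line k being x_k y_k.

13 1
337 26
8749 675
227137 17524
5896813 454949

d=168: √d = [12; 1,24] (ℓ=2, even), read p_1/q_1
a_0=12:  p_0=12·1+0=12,  q_0=12·0+1=1
a_1=1:  p_1=1·12+1=13,  q_1=1·1+0=1
(x₁, y₁) = (13, 1);  13² − 168·1² = 1 ✓
(x_2, y_2) = (13·13 + 168·1·1, 13·1 + 1·13) = (337, 26)
(x_3, y_3) = (13·337 + 168·1·26, 13·26 + 1·337) = (8749, 675)
(x_4, y_4) = (13·8749 + 168·1·675, 13·675 + 1·8749) = (227137, 17524)
(x_5, y_5) = (13·227137 + 168·1·17524, 13·17524 + 1·227137) = (5896813, 454949)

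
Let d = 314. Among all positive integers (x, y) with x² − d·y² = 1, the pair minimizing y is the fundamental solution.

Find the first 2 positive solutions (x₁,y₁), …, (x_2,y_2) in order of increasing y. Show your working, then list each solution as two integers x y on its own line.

[17; 1,2,1,1,2,1,34] for √314; ℓ=7 ⇒ convergent index 13
i=0: a=17 ⇒ p=17, q=1
i=1: a=1 ⇒ p=18, q=1
i=2: a=2 ⇒ p=53, q=3
i=3: a=1 ⇒ p=71, q=4
i=4: a=1 ⇒ p=124, q=7
i=5: a=2 ⇒ p=319, q=18
…
i=9: a=2 ⇒ p=47029, q=2654
i=10: a=1 ⇒ p=62853, q=3547
i=11: a=1 ⇒ p=109882, q=6201
i=12: a=2 ⇒ p=282617, q=15949
i=13: a=1 ⇒ p=392499, q=22150
fundamental: x₁=392499, y₁=22150  (since 154055465001 − 314·490622500 = 1)
(392499+22150√314)^2 = 308110930001 + 17387705700√314

392499 22150
308110930001 17387705700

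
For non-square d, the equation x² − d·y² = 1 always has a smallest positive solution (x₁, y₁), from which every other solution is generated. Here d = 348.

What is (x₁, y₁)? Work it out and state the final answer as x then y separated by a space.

1567 84

d=348: √d = [18; 1,1,1,8,1,1,1,36] (ℓ=8, even), read p_7/q_7
step 0: (18, 1)  from 18·(1,0) + (0,1)
step 1: (19, 1)  from 1·(18,1) + (1,0)
step 2: (37, 2)  from 1·(19,1) + (18,1)
step 3: (56, 3)  from 1·(37,2) + (19,1)
step 4: (485, 26)  from 8·(56,3) + (37,2)
…
step 6: (1026, 55)  from 1·(541,29) + (485,26)
step 7: (1567, 84)  from 1·(1026,55) + (541,29)
(x₁, y₁) = (1567, 84);  1567² − 348·84² = 1 ✓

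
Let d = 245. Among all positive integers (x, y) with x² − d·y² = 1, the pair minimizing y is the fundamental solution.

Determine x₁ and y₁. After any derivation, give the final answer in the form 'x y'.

√245 = [15; 1,1,1,7,6,7,1,1,1,30, …], period ℓ=10 (even) → k=9
step 0: (15, 1)  from 15·(1,0) + (0,1)
step 1: (16, 1)  from 1·(15,1) + (1,0)
…
step 5: (2207, 141)  from 6·(360,23) + (47,3)
step 6: (15809, 1010)  from 7·(2207,141) + (360,23)
step 7: (18016, 1151)  from 1·(15809,1010) + (2207,141)
step 8: (33825, 2161)  from 1·(18016,1151) + (15809,1010)
step 9: (51841, 3312)  from 1·(33825,2161) + (18016,1151)
→ (51841, 3312).  Check: 51841²=2687489281, 245·3312²=2687489280, difference 1.

51841 3312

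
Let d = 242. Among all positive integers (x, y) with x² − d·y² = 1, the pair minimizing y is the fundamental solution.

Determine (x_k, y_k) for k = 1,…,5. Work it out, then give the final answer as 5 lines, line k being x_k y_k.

19601 1260
768398401 49394520
30122754096401 1936363971780
1180872205318713601 75909340372325040
46292552162781456490001 2975797959339522246300

d=242: √d = [15; 1,1,3,1,14,1,3,1,1,30] (ℓ=10, even), read p_9/q_9
step 0: (15, 1)  from 15·(1,0) + (0,1)
step 1: (16, 1)  from 1·(15,1) + (1,0)
…
step 4: (140, 9)  from 1·(109,7) + (31,2)
…
step 6: (2209, 142)  from 1·(2069,133) + (140,9)
…
step 8: (10905, 701)  from 1·(8696,559) + (2209,142)
step 9: (19601, 1260)  from 1·(10905,701) + (8696,559)
(x₁, y₁) = (19601, 1260);  19601² − 242·1260² = 1 ✓
(19601+1260√242)^2 = 768398401 + 49394520√242
(19601+1260√242)^3 = 30122754096401 + 1936363971780√242
(19601+1260√242)^4 = 1180872205318713601 + 75909340372325040√242
(19601+1260√242)^5 = 46292552162781456490001 + 2975797959339522246300√242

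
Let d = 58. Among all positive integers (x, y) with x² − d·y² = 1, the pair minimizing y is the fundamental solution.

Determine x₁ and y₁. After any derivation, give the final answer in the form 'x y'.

19603 2574

[7; 1,1,1,1,1,1,14] for √58; ℓ=7 ⇒ convergent index 13
i=0: a=7 ⇒ p=7, q=1
i=1: a=1 ⇒ p=8, q=1
…
i=3: a=1 ⇒ p=23, q=3
…
i=6: a=1 ⇒ p=99, q=13
i=7: a=14 ⇒ p=1447, q=190
…
i=11: a=1 ⇒ p=7532, q=989
i=12: a=1 ⇒ p=12071, q=1585
i=13: a=1 ⇒ p=19603, q=2574
(x₁, y₁) = (19603, 2574);  19603² − 58·2574² = 1 ✓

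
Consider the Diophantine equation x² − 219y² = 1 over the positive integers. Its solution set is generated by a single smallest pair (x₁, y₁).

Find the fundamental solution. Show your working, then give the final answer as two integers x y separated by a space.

74 5

√219 = [14; 1,3,1,28, …], period ℓ=4 (even) → k=3
i=0: a=14 ⇒ p=14, q=1
…
i=2: a=3 ⇒ p=59, q=4
i=3: a=1 ⇒ p=74, q=5
→ (74, 5).  Check: 74²=5476, 219·5²=5475, difference 1.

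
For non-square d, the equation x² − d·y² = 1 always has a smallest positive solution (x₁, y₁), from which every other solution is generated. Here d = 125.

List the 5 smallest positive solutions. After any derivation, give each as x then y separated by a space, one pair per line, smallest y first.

930249 83204
1730726404001 154800875592
3220013013190122249 288006719437081612
5990827771012465337616001 535835925499096664087184
11145923086309929722690704506249 996921667718930338621440576020

d=125: √d = [11; 5,1,1,5,22] (ℓ=5, odd), read p_9/q_9
k=0  a_k=11  p_k/q_k = 11/1
k=1  a_k=5  p_k/q_k = 56/5
k=2  a_k=1  p_k/q_k = 67/6
k=3  a_k=1  p_k/q_k = 123/11
k=4  a_k=5  p_k/q_k = 682/61
k=5  a_k=22  p_k/q_k = 15127/1353
…
k=7  a_k=1  p_k/q_k = 91444/8179
k=8  a_k=1  p_k/q_k = 167761/15005
k=9  a_k=5  p_k/q_k = 930249/83204
→ (930249, 83204).  Check: 930249²=865363202001, 125·83204²=865363202000, difference 1.
k=2:  x_2 = 930249·930249+125·83204·83204 = 1730726404001,  y_2 = 930249·83204+83204·930249 = 154800875592
k=3:  x_3 = 930249·1730726404001+125·83204·154800875592 = 3220013013190122249,  y_3 = 930249·154800875592+83204·1730726404001 = 288006719437081612
k=4:  x_4 = 930249·3220013013190122249+125·83204·288006719437081612 = 5990827771012465337616001,  y_4 = 930249·288006719437081612+83204·3220013013190122249 = 535835925499096664087184
k=5:  x_5 = 930249·5990827771012465337616001+125·83204·535835925499096664087184 = 11145923086309929722690704506249,  y_5 = 930249·535835925499096664087184+83204·5990827771012465337616001 = 996921667718930338621440576020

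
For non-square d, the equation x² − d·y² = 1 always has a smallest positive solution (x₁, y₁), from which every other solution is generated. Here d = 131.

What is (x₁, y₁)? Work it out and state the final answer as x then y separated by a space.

10610 927

√131 → a₀=11, period (2,4,11,4,2,22); ℓ=6 even so k=5
i=0: a=11 ⇒ p=11, q=1
…
i=2: a=4 ⇒ p=103, q=9
…
i=4: a=4 ⇒ p=4727, q=413
i=5: a=2 ⇒ p=10610, q=927
→ (10610, 927).  Check: 10610²=112572100, 131·927²=112572099, difference 1.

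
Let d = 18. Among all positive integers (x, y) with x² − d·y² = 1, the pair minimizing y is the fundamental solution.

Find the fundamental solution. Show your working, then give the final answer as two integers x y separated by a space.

[4; 4,8] for √18; ℓ=2 ⇒ convergent index 1
i=0: a=4 ⇒ p=4, q=1
i=1: a=4 ⇒ p=17, q=4
→ (17, 4).  Check: 17²=289, 18·4²=288, difference 1.

17 4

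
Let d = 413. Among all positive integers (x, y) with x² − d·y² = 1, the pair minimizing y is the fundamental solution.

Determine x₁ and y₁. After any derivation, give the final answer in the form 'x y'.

d=413: √d = [20; 3,9,1,4,1,9,3,40] (ℓ=8, even), read p_7/q_7
i=0: a=20 ⇒ p=20, q=1
…
i=4: a=4 ⇒ p=3089, q=152
…
i=6: a=9 ⇒ p=36560, q=1799
i=7: a=3 ⇒ p=113399, q=5580
(x₁, y₁) = (113399, 5580);  113399² − 413·5580² = 1 ✓

113399 5580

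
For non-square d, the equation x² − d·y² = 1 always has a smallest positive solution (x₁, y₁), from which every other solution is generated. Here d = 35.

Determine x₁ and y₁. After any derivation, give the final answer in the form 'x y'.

6 1

√35 = [5; 1,10, …], period ℓ=2 (even) → k=1
step 0: (5, 1)  from 5·(1,0) + (0,1)
step 1: (6, 1)  from 1·(5,1) + (1,0)
(x₁, y₁) = (6, 1);  6² − 35·1² = 1 ✓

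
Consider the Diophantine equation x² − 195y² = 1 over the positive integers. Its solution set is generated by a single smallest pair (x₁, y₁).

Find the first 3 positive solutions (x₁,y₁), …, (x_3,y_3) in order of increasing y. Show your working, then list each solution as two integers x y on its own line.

√195 = [13; 1,26, …], period ℓ=2 (even) → k=1
step 0: (13, 1)  from 13·(1,0) + (0,1)
step 1: (14, 1)  from 1·(13,1) + (1,0)
→ (14, 1).  Check: 14²=196, 195·1²=195, difference 1.
(x_2, y_2) = (14·14 + 195·1·1, 14·1 + 1·14) = (391, 28)
(x_3, y_3) = (14·391 + 195·1·28, 14·28 + 1·391) = (10934, 783)

14 1
391 28
10934 783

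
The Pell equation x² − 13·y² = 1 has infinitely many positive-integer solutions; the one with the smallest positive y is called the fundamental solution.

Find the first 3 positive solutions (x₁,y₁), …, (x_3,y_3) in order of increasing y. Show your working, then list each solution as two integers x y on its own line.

649 180
842401 233640
1093435849 303264540

d=13: √d = [3; 1,1,1,1,6] (ℓ=5, odd), read p_9/q_9
k=0  a_k=3  p_k/q_k = 3/1
…
k=3  a_k=1  p_k/q_k = 11/3
…
k=8  a_k=1  p_k/q_k = 393/109
k=9  a_k=1  p_k/q_k = 649/180
(x₁, y₁) = (649, 180);  649² − 13·180² = 1 ✓
k=2:  x_2 = 649·649+13·180·180 = 842401,  y_2 = 649·180+180·649 = 233640
k=3:  x_3 = 649·842401+13·180·233640 = 1093435849,  y_3 = 649·233640+180·842401 = 303264540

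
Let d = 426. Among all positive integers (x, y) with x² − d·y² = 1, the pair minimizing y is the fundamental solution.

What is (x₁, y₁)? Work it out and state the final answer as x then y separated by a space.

88751 4300

√426 → a₀=20, period (1,1,1,3,2,6,2,3,1,1,1,40); ℓ=12 even so k=11
k=0  a_k=20  p_k/q_k = 20/1
…
k=2  a_k=1  p_k/q_k = 41/2
…
k=5  a_k=2  p_k/q_k = 516/25
…
k=9  a_k=1  p_k/q_k = 31971/1549
k=10  a_k=1  p_k/q_k = 56780/2751
k=11  a_k=1  p_k/q_k = 88751/4300
fundamental: x₁=88751, y₁=4300  (since 7876740001 − 426·18490000 = 1)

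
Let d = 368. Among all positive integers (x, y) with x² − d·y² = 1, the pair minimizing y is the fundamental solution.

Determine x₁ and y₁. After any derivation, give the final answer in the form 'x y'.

√368 → a₀=19, period (5,2,5,38); ℓ=4 even so k=3
k=0  a_k=19  p_k/q_k = 19/1
k=1  a_k=5  p_k/q_k = 96/5
k=2  a_k=2  p_k/q_k = 211/11
k=3  a_k=5  p_k/q_k = 1151/60
→ (1151, 60).  Check: 1151²=1324801, 368·60²=1324800, difference 1.

1151 60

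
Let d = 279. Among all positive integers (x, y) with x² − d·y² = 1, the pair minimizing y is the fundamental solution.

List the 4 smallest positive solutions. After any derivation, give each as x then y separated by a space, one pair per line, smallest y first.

1520 91
4620799 276640
14047227440 840985509
42703566796801 2556595670720

d=279: √d = [16; 1,2,2,1,2,2,1,32] (ℓ=8, even), read p_7/q_7
k=0  a_k=16  p_k/q_k = 16/1
k=1  a_k=1  p_k/q_k = 17/1
k=2  a_k=2  p_k/q_k = 50/3
k=3  a_k=2  p_k/q_k = 117/7
k=4  a_k=1  p_k/q_k = 167/10
…
k=6  a_k=2  p_k/q_k = 1069/64
k=7  a_k=1  p_k/q_k = 1520/91
→ (1520, 91).  Check: 1520²=2310400, 279·91²=2310399, difference 1.
(1520+91√279)^2 = 4620799 + 276640√279
(1520+91√279)^3 = 14047227440 + 840985509√279
(1520+91√279)^4 = 42703566796801 + 2556595670720√279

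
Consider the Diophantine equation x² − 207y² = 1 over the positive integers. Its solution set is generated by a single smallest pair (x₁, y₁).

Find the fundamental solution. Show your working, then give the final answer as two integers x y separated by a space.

1151 80

[14; 2,1,1,2,1,1,2,28] for √207; ℓ=8 ⇒ convergent index 7
i=0: a=14 ⇒ p=14, q=1
i=1: a=2 ⇒ p=29, q=2
i=2: a=1 ⇒ p=43, q=3
i=3: a=1 ⇒ p=72, q=5
i=4: a=2 ⇒ p=187, q=13
i=5: a=1 ⇒ p=259, q=18
i=6: a=1 ⇒ p=446, q=31
i=7: a=2 ⇒ p=1151, q=80
fundamental: x₁=1151, y₁=80  (since 1324801 − 207·6400 = 1)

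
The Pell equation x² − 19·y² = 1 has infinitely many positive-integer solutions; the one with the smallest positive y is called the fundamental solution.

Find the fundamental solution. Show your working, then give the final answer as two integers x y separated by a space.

√19 → a₀=4, period (2,1,3,1,2,8); ℓ=6 even so k=5
step 0: (4, 1)  from 4·(1,0) + (0,1)
step 1: (9, 2)  from 2·(4,1) + (1,0)
step 2: (13, 3)  from 1·(9,2) + (4,1)
step 3: (48, 11)  from 3·(13,3) + (9,2)
step 4: (61, 14)  from 1·(48,11) + (13,3)
step 5: (170, 39)  from 2·(61,14) + (48,11)
(x₁, y₁) = (170, 39);  170² − 19·39² = 1 ✓

170 39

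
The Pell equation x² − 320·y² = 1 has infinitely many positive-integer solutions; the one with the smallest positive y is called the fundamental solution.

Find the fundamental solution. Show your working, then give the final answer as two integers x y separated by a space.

161 9

d=320: √d = [17; 1,7,1,34] (ℓ=4, even), read p_3/q_3
i=0: a=17 ⇒ p=17, q=1
…
i=2: a=7 ⇒ p=143, q=8
i=3: a=1 ⇒ p=161, q=9
(x₁, y₁) = (161, 9);  161² − 320·9² = 1 ✓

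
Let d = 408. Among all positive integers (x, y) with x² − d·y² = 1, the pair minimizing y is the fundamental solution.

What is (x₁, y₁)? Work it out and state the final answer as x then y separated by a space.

[20; 5,40] for √408; ℓ=2 ⇒ convergent index 1
step 0: (20, 1)  from 20·(1,0) + (0,1)
step 1: (101, 5)  from 5·(20,1) + (1,0)
→ (101, 5).  Check: 101²=10201, 408·5²=10200, difference 1.

101 5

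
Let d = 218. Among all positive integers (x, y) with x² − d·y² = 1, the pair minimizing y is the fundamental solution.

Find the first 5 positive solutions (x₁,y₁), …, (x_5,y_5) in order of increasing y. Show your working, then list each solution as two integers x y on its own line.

126003 8534
31753512017 2150619204
8002075549230099 541968943114690
2016571050827526816577 136579425476409948936
508188004226839647389073363 34418834696066196648450926

√218 → a₀=14, period (1,3,3,1,28); ℓ=5 odd so k=9
i=0: a=14 ⇒ p=14, q=1
i=1: a=1 ⇒ p=15, q=1
i=2: a=3 ⇒ p=59, q=4
i=3: a=3 ⇒ p=192, q=13
…
i=5: a=28 ⇒ p=7220, q=489
…
i=7: a=3 ⇒ p=29633, q=2007
i=8: a=3 ⇒ p=96370, q=6527
i=9: a=1 ⇒ p=126003, q=8534
(x₁, y₁) = (126003, 8534);  126003² − 218·8534² = 1 ✓
k=2:  x_2 = 126003·126003+218·8534·8534 = 31753512017,  y_2 = 126003·8534+8534·126003 = 2150619204
k=3:  x_3 = 126003·31753512017+218·8534·2150619204 = 8002075549230099,  y_3 = 126003·2150619204+8534·31753512017 = 541968943114690
k=4:  x_4 = 126003·8002075549230099+218·8534·541968943114690 = 2016571050827526816577,  y_4 = 126003·541968943114690+8534·8002075549230099 = 136579425476409948936
k=5:  x_5 = 126003·2016571050827526816577+218·8534·136579425476409948936 = 508188004226839647389073363,  y_5 = 126003·136579425476409948936+8534·2016571050827526816577 = 34418834696066196648450926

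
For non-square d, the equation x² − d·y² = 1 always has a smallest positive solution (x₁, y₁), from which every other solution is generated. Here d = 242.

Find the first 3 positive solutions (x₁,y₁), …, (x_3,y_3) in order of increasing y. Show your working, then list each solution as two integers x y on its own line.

√242 → a₀=15, period (1,1,3,1,14,1,3,1,1,30); ℓ=10 even so k=9
k=0  a_k=15  p_k/q_k = 15/1
…
k=2  a_k=1  p_k/q_k = 31/2
…
k=5  a_k=14  p_k/q_k = 2069/133
…
k=7  a_k=3  p_k/q_k = 8696/559
k=8  a_k=1  p_k/q_k = 10905/701
k=9  a_k=1  p_k/q_k = 19601/1260
fundamental: x₁=19601, y₁=1260  (since 384199201 − 242·1587600 = 1)
k=2:  x_2 = 19601·19601+242·1260·1260 = 768398401,  y_2 = 19601·1260+1260·19601 = 49394520
k=3:  x_3 = 19601·768398401+242·1260·49394520 = 30122754096401,  y_3 = 19601·49394520+1260·768398401 = 1936363971780

19601 1260
768398401 49394520
30122754096401 1936363971780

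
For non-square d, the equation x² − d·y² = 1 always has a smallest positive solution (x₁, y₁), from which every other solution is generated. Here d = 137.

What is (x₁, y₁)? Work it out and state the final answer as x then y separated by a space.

[11; 1,2,2,1,1,2,2,1,22] for √137; ℓ=9 ⇒ convergent index 17
step 0: (11, 1)  from 11·(1,0) + (0,1)
step 1: (12, 1)  from 1·(11,1) + (1,0)
…
step 3: (82, 7)  from 2·(35,3) + (12,1)
…
step 7: (1229, 105)  from 2·(515,44) + (199,17)
step 8: (1744, 149)  from 1·(1229,105) + (515,44)
…
step 12: (285899, 24426)  from 2·(122279,10447) + (41341,3532)
step 13: (408178, 34873)  from 1·(285899,24426) + (122279,10447)
step 14: (694077, 59299)  from 1·(408178,34873) + (285899,24426)
step 15: (1796332, 153471)  from 2·(694077,59299) + (408178,34873)
step 16: (4286741, 366241)  from 2·(1796332,153471) + (694077,59299)
step 17: (6083073, 519712)  from 1·(4286741,366241) + (1796332,153471)
→ (6083073, 519712).  Check: 6083073²=37003777123329, 137·519712²=37003777123328, difference 1.

6083073 519712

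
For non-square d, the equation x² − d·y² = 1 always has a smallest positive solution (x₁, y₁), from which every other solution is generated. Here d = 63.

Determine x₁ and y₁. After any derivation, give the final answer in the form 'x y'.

8 1

√63 = [7; 1,14, …], period ℓ=2 (even) → k=1
a_0=7:  p_0=7·1+0=7,  q_0=7·0+1=1
a_1=1:  p_1=1·7+1=8,  q_1=1·1+0=1
fundamental: x₁=8, y₁=1  (since 64 − 63·1 = 1)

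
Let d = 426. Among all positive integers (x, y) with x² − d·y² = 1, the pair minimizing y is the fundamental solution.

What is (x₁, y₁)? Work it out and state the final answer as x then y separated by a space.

88751 4300

[20; 1,1,1,3,2,6,2,3,1,1,1,40] for √426; ℓ=12 ⇒ convergent index 11
step 0: (20, 1)  from 20·(1,0) + (0,1)
step 1: (21, 1)  from 1·(20,1) + (1,0)
step 2: (41, 2)  from 1·(21,1) + (20,1)
step 3: (62, 3)  from 1·(41,2) + (21,1)
…
step 5: (516, 25)  from 2·(227,11) + (62,3)
step 6: (3323, 161)  from 6·(516,25) + (227,11)
…
step 9: (31971, 1549)  from 1·(24809,1202) + (7162,347)
step 10: (56780, 2751)  from 1·(31971,1549) + (24809,1202)
step 11: (88751, 4300)  from 1·(56780,2751) + (31971,1549)
fundamental: x₁=88751, y₁=4300  (since 7876740001 − 426·18490000 = 1)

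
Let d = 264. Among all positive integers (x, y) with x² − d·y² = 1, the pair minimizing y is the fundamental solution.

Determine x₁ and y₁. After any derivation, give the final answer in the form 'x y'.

65 4

√264 → a₀=16, period (4,32); ℓ=2 even so k=1
k=0  a_k=16  p_k/q_k = 16/1
k=1  a_k=4  p_k/q_k = 65/4
fundamental: x₁=65, y₁=4  (since 4225 − 264·16 = 1)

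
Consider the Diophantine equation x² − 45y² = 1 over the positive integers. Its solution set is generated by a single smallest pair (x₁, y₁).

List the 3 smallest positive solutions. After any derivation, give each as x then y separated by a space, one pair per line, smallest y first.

√45 = [6; 1,2,2,2,1,12, …], period ℓ=6 (even) → k=5
k=0  a_k=6  p_k/q_k = 6/1
…
k=3  a_k=2  p_k/q_k = 47/7
k=4  a_k=2  p_k/q_k = 114/17
k=5  a_k=1  p_k/q_k = 161/24
fundamental: x₁=161, y₁=24  (since 25921 − 45·576 = 1)
(161+24√45)^2 = 51841 + 7728√45
(161+24√45)^3 = 16692641 + 2488392√45

161 24
51841 7728
16692641 2488392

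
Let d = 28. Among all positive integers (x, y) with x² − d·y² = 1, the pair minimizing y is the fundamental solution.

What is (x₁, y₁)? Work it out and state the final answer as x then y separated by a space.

√28 → a₀=5, period (3,2,3,10); ℓ=4 even so k=3
a_0=5:  p_0=5·1+0=5,  q_0=5·0+1=1
a_1=3:  p_1=3·5+1=16,  q_1=3·1+0=3
a_2=2:  p_2=2·16+5=37,  q_2=2·3+1=7
a_3=3:  p_3=3·37+16=127,  q_3=3·7+3=24
→ (127, 24).  Check: 127²=16129, 28·24²=16128, difference 1.

127 24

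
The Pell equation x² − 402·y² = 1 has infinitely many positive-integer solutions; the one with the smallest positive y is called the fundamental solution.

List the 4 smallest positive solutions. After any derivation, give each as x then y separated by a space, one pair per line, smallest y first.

401 20
321601 16040
257923601 12864060
206854406401 10316960080

d=402: √d = [20; 20,40] (ℓ=2, even), read p_1/q_1
i=0: a=20 ⇒ p=20, q=1
i=1: a=20 ⇒ p=401, q=20
(x₁, y₁) = (401, 20);  401² − 402·20² = 1 ✓
n=2: (401,20)∘(401,20) = (401·401+402·20·20, 401·20+20·401) = (321601,16040)
n=3: (321601,16040)∘(401,20) = (401·321601+402·20·16040, 401·16040+20·321601) = (257923601,12864060)
n=4: (257923601,12864060)∘(401,20) = (401·257923601+402·20·12864060, 401·12864060+20·257923601) = (206854406401,10316960080)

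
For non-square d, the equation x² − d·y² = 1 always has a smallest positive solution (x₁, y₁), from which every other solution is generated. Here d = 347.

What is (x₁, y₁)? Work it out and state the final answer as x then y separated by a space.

641602 34443

√347 → a₀=18, period (1,1,1,2,4,…,1,1,36); ℓ=14 even so k=13
a_0=18:  p_0=18·1+0=18,  q_0=18·0+1=1
…
a_5=4:  p_5=4·149+56=652,  q_5=4·8+3=35
…
a_7=17:  p_7=17·801+652=14269,  q_7=17·43+35=766
a_8=1:  p_8=1·14269+801=15070,  q_8=1·766+43=809
a_9=4:  p_9=4·15070+14269=74549,  q_9=4·809+766=4002
…
a_12=1:  p_12=1·238717+164168=402885,  q_12=1·12815+8813=21628
a_13=1:  p_13=1·402885+238717=641602,  q_13=1·21628+12815=34443
→ (641602, 34443).  Check: 641602²=411653126404, 347·34443²=411653126403, difference 1.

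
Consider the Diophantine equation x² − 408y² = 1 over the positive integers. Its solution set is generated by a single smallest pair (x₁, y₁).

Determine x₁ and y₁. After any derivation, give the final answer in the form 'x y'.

√408 = [20; 5,40, …], period ℓ=2 (even) → k=1
a_0=20:  p_0=20·1+0=20,  q_0=20·0+1=1
a_1=5:  p_1=5·20+1=101,  q_1=5·1+0=5
fundamental: x₁=101, y₁=5  (since 10201 − 408·25 = 1)

101 5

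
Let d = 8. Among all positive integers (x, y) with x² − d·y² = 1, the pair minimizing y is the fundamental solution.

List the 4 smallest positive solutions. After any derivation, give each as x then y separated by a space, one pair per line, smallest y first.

3 1
17 6
99 35
577 204

√8 = [2; 1,4, …], period ℓ=2 (even) → k=1
i=0: a=2 ⇒ p=2, q=1
i=1: a=1 ⇒ p=3, q=1
fundamental: x₁=3, y₁=1  (since 9 − 8·1 = 1)
(3+1√8)^2 = 17 + 6√8
(3+1√8)^3 = 99 + 35√8
(3+1√8)^4 = 577 + 204√8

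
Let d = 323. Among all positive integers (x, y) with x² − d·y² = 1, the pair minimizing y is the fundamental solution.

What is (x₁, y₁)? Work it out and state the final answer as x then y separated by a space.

[17; 1,34] for √323; ℓ=2 ⇒ convergent index 1
i=0: a=17 ⇒ p=17, q=1
i=1: a=1 ⇒ p=18, q=1
fundamental: x₁=18, y₁=1  (since 324 − 323·1 = 1)

18 1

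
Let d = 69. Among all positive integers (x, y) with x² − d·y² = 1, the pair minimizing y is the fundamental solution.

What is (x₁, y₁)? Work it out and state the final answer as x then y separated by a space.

7775 936

√69 = [8; 3,3,1,4,1,3,3,16, …], period ℓ=8 (even) → k=7
step 0: (8, 1)  from 8·(1,0) + (0,1)
…
step 2: (83, 10)  from 3·(25,3) + (8,1)
step 3: (108, 13)  from 1·(83,10) + (25,3)
step 4: (515, 62)  from 4·(108,13) + (83,10)
step 5: (623, 75)  from 1·(515,62) + (108,13)
step 6: (2384, 287)  from 3·(623,75) + (515,62)
step 7: (7775, 936)  from 3·(2384,287) + (623,75)
(x₁, y₁) = (7775, 936);  7775² − 69·936² = 1 ✓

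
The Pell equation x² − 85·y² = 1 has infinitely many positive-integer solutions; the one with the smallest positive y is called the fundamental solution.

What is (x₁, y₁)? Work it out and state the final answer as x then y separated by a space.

√85 = [9; 4,1,1,4,18, …], period ℓ=5 (odd) → k=9
k=0  a_k=9  p_k/q_k = 9/1
…
k=2  a_k=1  p_k/q_k = 46/5
…
k=4  a_k=4  p_k/q_k = 378/41
…
k=6  a_k=4  p_k/q_k = 27926/3029
…
k=8  a_k=1  p_k/q_k = 62739/6805
k=9  a_k=4  p_k/q_k = 285769/30996
→ (285769, 30996).  Check: 285769²=81663921361, 85·30996²=81663921360, difference 1.

285769 30996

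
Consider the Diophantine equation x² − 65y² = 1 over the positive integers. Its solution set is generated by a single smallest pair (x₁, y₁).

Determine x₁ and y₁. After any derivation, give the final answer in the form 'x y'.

129 16

d=65: √d = [8; 16] (ℓ=1, odd), read p_1/q_1
step 0: (8, 1)  from 8·(1,0) + (0,1)
step 1: (129, 16)  from 16·(8,1) + (1,0)
(x₁, y₁) = (129, 16);  129² − 65·16² = 1 ✓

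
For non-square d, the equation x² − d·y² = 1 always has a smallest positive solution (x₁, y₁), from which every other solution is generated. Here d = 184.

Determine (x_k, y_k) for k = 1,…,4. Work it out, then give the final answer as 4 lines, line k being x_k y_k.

24335 1794
1184384449 87313980
57643991108495 4249571404806
2805533046066067201 206826640184594040

[13; 1,1,3,2,1,2,1,2,3,1,1,26] for √184; ℓ=12 ⇒ convergent index 11
step 0: (13, 1)  from 13·(1,0) + (0,1)
step 1: (14, 1)  from 1·(13,1) + (1,0)
step 2: (27, 2)  from 1·(14,1) + (13,1)
step 3: (95, 7)  from 3·(27,2) + (14,1)
…
step 5: (312, 23)  from 1·(217,16) + (95,7)
step 6: (841, 62)  from 2·(312,23) + (217,16)
step 7: (1153, 85)  from 1·(841,62) + (312,23)
step 8: (3147, 232)  from 2·(1153,85) + (841,62)
step 9: (10594, 781)  from 3·(3147,232) + (1153,85)
step 10: (13741, 1013)  from 1·(10594,781) + (3147,232)
step 11: (24335, 1794)  from 1·(13741,1013) + (10594,781)
(x₁, y₁) = (24335, 1794);  24335² − 184·1794² = 1 ✓
(24335+1794√184)^2 = 1184384449 + 87313980√184
(24335+1794√184)^3 = 57643991108495 + 4249571404806√184
(24335+1794√184)^4 = 2805533046066067201 + 206826640184594040√184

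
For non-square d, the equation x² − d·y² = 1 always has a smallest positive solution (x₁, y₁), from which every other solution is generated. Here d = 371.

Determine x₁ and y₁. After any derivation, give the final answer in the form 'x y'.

1695 88

√371 → a₀=19, period (3,1,4,1,3,38); ℓ=6 even so k=5
a_0=19:  p_0=19·1+0=19,  q_0=19·0+1=1
…
a_4=1:  p_4=1·366+77=443,  q_4=1·19+4=23
a_5=3:  p_5=3·443+366=1695,  q_5=3·23+19=88
(x₁, y₁) = (1695, 88);  1695² − 371·88² = 1 ✓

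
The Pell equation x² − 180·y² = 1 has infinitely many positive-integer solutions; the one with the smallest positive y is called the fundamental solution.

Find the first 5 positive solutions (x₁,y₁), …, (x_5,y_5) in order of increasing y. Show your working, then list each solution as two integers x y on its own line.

161 12
51841 3864
16692641 1244196
5374978561 400627248
1730726404001 129000729660

[13; 2,2,2,26] for √180; ℓ=4 ⇒ convergent index 3
k=0  a_k=13  p_k/q_k = 13/1
…
k=2  a_k=2  p_k/q_k = 67/5
k=3  a_k=2  p_k/q_k = 161/12
(x₁, y₁) = (161, 12);  161² − 180·12² = 1 ✓
(x_2, y_2) = (161·161 + 180·12·12, 161·12 + 12·161) = (51841, 3864)
(x_3, y_3) = (161·51841 + 180·12·3864, 161·3864 + 12·51841) = (16692641, 1244196)
(x_4, y_4) = (161·16692641 + 180·12·1244196, 161·1244196 + 12·16692641) = (5374978561, 400627248)
(x_5, y_5) = (161·5374978561 + 180·12·400627248, 161·400627248 + 12·5374978561) = (1730726404001, 129000729660)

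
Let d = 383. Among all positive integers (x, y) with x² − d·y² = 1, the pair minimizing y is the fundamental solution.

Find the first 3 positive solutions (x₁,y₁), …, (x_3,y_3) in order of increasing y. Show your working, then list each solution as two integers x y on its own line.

d=383: √d = [19; 1,1,3,19,3,1,1,38] (ℓ=8, even), read p_7/q_7
i=0: a=19 ⇒ p=19, q=1
i=1: a=1 ⇒ p=20, q=1
…
i=3: a=3 ⇒ p=137, q=7
…
i=6: a=1 ⇒ p=10705, q=547
i=7: a=1 ⇒ p=18768, q=959
fundamental: x₁=18768, y₁=959  (since 352237824 − 383·919681 = 1)
k=2:  x_2 = 18768·18768+383·959·959 = 704475647,  y_2 = 18768·959+959·18768 = 35997024
k=3:  x_3 = 18768·704475647+383·959·35997024 = 26443197867024,  y_3 = 18768·35997024+959·704475647 = 1351184291905

18768 959
704475647 35997024
26443197867024 1351184291905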